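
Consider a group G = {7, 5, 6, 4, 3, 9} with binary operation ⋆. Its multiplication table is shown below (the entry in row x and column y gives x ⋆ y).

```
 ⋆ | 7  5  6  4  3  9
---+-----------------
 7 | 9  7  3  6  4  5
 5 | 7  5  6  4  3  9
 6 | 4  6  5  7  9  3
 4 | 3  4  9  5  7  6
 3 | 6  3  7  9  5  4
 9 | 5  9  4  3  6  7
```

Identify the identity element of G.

5

The identity e satisfies e ⋆ x = x for all x, so its row in the table reproduces the column headers.
Row 5 reads: 7, 5, 6, 4, 3, 9 — exactly the header order. So 5 is the identity.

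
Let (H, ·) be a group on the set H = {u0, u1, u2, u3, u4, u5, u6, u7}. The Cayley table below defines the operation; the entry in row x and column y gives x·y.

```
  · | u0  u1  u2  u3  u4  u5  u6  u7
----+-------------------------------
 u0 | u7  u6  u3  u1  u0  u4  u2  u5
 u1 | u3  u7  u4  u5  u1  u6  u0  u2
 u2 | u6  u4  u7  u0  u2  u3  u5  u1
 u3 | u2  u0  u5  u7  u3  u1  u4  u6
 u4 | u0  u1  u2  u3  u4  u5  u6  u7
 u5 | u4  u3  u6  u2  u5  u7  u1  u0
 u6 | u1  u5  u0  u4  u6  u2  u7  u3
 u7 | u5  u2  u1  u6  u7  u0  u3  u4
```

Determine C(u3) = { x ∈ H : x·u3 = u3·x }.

Compare row u3 with column u3 entry by entry.
u7·u3 = u6 = u3·u7, so u7 commutes with u3.
u0·u3 = u1 but u3·u0 = u2, so u0 does not.
Collecting the elements that commute with u3: C(u3) = {u3, u4, u6, u7}.

{u3, u4, u6, u7}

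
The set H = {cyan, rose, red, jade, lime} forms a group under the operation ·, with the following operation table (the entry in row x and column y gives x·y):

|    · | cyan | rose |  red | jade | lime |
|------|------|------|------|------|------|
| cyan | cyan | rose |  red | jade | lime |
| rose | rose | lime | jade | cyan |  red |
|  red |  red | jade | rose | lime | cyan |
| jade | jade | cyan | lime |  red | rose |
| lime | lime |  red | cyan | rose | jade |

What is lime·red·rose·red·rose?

lime·red = cyan
cyan·rose = rose
rose·red = jade
jade·rose = cyan
(Structurally, H here is isomorphic to the cyclic group Z_5.)

cyan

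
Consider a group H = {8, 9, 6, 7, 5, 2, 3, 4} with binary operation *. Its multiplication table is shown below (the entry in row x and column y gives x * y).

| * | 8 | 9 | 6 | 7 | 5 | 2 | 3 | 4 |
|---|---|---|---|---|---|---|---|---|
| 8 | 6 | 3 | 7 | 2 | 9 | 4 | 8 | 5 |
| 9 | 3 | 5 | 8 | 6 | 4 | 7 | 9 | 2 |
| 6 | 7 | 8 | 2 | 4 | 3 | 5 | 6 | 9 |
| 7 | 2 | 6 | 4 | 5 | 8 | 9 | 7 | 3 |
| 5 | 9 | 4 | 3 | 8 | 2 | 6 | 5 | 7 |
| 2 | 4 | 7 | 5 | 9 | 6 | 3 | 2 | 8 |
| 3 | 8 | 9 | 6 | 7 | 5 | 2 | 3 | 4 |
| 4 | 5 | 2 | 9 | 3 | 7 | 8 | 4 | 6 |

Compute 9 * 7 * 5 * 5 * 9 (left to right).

4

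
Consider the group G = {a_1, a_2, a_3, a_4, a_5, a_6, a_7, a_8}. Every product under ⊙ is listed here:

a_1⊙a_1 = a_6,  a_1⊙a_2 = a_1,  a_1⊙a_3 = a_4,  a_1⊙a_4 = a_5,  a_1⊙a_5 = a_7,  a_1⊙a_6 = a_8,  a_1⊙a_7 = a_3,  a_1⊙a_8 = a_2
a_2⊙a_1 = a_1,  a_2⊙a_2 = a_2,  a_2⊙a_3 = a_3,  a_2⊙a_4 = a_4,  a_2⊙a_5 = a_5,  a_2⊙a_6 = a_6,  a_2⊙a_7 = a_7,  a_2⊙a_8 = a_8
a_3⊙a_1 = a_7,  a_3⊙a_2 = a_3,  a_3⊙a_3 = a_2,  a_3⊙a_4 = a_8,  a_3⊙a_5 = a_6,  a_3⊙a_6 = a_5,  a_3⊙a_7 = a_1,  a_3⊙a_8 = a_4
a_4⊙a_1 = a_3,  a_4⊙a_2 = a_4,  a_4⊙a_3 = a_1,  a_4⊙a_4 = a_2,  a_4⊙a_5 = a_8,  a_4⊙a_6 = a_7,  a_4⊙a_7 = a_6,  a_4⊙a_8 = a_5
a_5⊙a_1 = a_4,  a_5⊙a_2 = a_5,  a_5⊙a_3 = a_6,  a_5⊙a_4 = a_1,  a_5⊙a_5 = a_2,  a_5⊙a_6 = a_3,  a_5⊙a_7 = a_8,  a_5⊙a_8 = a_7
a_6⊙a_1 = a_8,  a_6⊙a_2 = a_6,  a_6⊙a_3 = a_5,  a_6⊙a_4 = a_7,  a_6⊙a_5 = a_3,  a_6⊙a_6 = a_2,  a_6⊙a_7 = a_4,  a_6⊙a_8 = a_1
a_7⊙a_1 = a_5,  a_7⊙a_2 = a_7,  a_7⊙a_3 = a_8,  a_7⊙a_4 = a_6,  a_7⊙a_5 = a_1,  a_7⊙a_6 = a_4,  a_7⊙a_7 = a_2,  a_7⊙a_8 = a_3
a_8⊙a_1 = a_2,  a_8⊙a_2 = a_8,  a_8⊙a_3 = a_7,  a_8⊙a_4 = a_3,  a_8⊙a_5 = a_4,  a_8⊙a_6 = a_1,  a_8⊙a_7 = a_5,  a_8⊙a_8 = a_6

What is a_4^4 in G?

a_4^1 = a_4
a_4^2 = a_4 ⊙ a_4 = a_2
a_4^3 = a_2 ⊙ a_4 = a_4
a_4^4 = a_4 ⊙ a_4 = a_2

a_2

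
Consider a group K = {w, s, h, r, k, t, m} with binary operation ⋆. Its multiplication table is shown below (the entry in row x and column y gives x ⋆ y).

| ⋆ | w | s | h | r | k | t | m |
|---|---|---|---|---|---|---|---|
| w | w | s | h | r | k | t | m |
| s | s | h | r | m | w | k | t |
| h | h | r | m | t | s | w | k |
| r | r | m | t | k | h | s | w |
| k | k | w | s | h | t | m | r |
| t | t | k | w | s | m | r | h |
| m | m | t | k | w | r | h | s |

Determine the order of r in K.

7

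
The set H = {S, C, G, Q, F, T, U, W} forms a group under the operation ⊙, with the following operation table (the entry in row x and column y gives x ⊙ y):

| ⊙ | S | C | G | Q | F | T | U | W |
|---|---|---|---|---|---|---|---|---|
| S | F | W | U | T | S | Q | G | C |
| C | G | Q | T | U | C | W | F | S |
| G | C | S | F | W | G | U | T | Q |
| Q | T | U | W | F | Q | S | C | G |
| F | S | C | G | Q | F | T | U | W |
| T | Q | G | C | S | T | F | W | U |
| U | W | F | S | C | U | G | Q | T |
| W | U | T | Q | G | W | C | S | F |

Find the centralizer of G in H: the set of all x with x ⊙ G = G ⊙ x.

Compare row G with column G entry by entry.
Q ⊙ G = W = G ⊙ Q, so Q commutes with G.
C ⊙ G = T but G ⊙ C = S, so C does not.
Collecting the elements that commute with G: C(G) = {F, G, Q, W}.
(Structurally, H here is isomorphic to the dihedral group D_4.)

{F, G, Q, W}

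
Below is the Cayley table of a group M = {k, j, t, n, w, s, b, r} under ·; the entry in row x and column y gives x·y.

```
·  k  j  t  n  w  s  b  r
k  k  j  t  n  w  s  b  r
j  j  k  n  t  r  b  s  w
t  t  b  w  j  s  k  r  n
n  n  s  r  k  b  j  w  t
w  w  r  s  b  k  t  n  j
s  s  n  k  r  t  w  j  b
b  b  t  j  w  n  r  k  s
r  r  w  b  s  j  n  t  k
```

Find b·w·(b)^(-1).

The identity is k. In row b, the entry k sits in column b, so b^(-1) = b.
b·w = n
n·b = w

w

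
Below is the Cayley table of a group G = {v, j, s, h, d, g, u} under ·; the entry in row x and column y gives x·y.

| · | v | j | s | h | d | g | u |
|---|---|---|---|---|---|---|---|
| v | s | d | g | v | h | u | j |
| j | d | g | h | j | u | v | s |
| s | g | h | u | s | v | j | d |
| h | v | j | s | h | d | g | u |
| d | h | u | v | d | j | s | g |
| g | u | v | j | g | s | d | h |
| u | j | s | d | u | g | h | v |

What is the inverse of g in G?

u

First locate the identity: row h matches the header, so h is the identity.
Scan row g for h: g·u = h. Hence g^(-1) = u.
(Structurally, G here is isomorphic to the cyclic group Z_7.)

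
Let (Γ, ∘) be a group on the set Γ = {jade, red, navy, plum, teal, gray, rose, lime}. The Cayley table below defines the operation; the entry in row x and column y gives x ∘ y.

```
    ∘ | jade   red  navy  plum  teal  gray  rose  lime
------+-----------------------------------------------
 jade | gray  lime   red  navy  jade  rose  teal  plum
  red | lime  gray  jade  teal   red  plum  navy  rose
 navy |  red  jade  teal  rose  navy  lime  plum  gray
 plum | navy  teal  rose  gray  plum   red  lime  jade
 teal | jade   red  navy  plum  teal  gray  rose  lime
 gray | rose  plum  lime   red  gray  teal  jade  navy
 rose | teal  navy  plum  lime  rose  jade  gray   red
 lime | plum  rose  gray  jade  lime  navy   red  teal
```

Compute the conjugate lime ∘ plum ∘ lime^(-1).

The identity is teal. In row lime, the entry teal sits in column lime, so lime^(-1) = lime.
lime ∘ plum = jade
jade ∘ lime = plum

plum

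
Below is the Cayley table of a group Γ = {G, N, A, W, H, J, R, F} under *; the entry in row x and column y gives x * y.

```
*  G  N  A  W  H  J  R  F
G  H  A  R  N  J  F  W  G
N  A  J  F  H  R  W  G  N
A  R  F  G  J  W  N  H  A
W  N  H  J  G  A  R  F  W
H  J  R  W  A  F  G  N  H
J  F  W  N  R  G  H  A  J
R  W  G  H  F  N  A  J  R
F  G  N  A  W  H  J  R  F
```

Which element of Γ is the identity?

The identity e satisfies e * x = x for all x, so its row in the table reproduces the column headers.
Row F reads: G, N, A, W, H, J, R, F — exactly the header order. So F is the identity.

F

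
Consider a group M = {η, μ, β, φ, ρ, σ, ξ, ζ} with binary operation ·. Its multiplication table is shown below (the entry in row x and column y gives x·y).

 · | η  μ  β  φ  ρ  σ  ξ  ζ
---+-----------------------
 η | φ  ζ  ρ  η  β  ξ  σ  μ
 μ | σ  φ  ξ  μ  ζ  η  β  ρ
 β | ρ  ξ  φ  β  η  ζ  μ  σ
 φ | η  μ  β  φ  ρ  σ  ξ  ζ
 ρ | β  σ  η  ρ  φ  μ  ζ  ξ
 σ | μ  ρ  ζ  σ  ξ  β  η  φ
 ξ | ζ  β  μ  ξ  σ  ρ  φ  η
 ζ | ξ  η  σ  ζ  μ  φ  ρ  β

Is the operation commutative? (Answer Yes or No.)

No

σ·μ = ρ but μ·σ = η.
Since σ and μ do not commute, M is not abelian.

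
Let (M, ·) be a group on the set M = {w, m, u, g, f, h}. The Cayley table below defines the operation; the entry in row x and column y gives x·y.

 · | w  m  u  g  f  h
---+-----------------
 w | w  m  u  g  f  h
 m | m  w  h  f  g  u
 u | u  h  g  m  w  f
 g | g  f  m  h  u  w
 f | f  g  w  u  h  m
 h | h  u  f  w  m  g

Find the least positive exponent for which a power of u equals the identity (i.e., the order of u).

The identity element is w (its row matches the header).
u^1 = u
u^2 = u·u = g
u^3 = g·u = m
u^4 = m·u = h
u^5 = h·u = f
u^6 = f·u = w
The first power of u equal to the identity is u^6, so ord(u) = 6.

6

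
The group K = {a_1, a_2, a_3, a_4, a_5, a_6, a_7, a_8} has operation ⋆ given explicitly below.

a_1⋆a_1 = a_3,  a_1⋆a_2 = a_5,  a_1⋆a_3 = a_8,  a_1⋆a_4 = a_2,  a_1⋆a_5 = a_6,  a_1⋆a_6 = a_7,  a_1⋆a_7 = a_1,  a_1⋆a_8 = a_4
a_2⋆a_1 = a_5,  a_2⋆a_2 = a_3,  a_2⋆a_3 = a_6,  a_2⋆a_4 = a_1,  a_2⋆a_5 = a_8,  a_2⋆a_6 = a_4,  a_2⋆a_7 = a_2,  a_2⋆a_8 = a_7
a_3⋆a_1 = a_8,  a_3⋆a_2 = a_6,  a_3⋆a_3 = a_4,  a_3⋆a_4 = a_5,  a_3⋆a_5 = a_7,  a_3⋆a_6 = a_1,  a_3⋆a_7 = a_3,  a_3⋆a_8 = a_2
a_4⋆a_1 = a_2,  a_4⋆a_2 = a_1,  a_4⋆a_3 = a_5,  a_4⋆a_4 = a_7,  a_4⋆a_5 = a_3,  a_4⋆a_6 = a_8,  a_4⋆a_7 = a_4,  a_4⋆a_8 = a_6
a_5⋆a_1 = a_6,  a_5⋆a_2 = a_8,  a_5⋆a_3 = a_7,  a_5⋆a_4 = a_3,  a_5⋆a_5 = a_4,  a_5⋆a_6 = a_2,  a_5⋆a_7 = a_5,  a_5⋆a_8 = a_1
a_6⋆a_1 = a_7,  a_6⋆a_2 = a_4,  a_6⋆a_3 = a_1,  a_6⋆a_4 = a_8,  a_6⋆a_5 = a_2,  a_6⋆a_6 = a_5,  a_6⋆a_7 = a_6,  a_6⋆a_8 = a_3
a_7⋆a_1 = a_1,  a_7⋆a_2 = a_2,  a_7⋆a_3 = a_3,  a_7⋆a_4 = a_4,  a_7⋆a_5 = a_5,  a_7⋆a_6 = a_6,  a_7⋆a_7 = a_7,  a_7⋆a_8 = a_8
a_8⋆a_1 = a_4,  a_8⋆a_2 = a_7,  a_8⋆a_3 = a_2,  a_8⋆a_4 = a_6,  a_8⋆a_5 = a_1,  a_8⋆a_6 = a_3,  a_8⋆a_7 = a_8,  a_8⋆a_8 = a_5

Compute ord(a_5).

The identity element is a_7 (its row matches the header).
a_5^1 = a_5
a_5^2 = a_5 ⋆ a_5 = a_4
a_5^3 = a_4 ⋆ a_5 = a_3
a_5^4 = a_3 ⋆ a_5 = a_7
The first power of a_5 equal to the identity is a_5^4, so ord(a_5) = 4.

4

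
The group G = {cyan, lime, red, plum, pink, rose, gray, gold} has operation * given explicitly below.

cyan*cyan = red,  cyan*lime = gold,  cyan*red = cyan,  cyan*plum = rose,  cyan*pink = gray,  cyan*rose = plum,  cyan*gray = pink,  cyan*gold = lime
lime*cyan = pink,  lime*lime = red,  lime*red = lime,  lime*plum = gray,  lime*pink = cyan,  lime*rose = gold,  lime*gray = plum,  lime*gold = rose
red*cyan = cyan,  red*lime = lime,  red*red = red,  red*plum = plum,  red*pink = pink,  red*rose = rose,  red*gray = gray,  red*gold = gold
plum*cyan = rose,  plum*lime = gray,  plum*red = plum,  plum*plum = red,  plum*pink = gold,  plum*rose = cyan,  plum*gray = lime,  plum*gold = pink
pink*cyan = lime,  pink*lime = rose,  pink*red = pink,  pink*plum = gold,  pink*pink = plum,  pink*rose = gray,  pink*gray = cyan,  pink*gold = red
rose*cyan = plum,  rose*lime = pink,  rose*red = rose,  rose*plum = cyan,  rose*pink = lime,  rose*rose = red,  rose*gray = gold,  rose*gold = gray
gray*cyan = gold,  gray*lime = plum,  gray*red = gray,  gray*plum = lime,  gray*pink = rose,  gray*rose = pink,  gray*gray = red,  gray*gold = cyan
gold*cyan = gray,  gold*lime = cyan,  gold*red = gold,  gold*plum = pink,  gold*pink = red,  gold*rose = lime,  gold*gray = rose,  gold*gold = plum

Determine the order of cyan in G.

The identity element is red (its row matches the header).
cyan^1 = cyan
cyan^2 = cyan * cyan = red
The first power of cyan equal to the identity is cyan^2, so ord(cyan) = 2.

2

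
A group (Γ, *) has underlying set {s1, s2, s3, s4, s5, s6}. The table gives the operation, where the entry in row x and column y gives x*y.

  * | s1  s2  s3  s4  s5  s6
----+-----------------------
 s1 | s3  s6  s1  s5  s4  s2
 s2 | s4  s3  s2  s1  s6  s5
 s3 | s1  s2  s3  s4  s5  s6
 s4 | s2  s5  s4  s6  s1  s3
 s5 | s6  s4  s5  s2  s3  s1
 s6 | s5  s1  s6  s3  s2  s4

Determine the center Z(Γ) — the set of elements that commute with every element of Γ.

An element z is central iff its row equals its column in the table.
For s6: s6*s1 = s5 ≠ s2 = s1*s6, so s6 ∉ Z.
Checking each element this way leaves Z(Γ) = {s3}.

{s3}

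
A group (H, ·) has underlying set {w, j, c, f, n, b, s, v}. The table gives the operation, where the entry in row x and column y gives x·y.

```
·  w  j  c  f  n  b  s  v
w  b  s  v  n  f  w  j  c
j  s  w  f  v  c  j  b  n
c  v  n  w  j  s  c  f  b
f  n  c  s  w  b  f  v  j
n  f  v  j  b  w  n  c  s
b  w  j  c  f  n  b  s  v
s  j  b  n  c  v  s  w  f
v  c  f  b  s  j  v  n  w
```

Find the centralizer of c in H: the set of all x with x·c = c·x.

Compare row c with column c entry by entry.
w·c = v = c·w, so w commutes with c.
n·c = j but c·n = s, so n does not.
Collecting the elements that commute with c: C(c) = {b, c, v, w}.
(Structurally, H here is isomorphic to the quaternion group Q_8.)

{b, c, v, w}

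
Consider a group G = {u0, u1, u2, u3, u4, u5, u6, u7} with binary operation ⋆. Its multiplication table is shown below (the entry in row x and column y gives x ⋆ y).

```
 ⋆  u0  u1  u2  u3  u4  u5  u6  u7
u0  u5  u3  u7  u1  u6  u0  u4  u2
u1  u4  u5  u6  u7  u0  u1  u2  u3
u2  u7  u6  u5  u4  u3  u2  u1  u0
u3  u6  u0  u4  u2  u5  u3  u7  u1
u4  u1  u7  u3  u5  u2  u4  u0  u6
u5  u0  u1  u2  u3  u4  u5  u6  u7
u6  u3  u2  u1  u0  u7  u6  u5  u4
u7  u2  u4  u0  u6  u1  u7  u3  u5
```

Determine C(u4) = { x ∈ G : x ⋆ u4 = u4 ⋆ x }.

{u2, u3, u4, u5}

Compare row u4 with column u4 entry by entry.
u2 ⋆ u4 = u3 = u4 ⋆ u2, so u2 commutes with u4.
u1 ⋆ u4 = u0 but u4 ⋆ u1 = u7, so u1 does not.
Collecting the elements that commute with u4: C(u4) = {u2, u3, u4, u5}.
(Structurally, G here is isomorphic to the dihedral group D_4.)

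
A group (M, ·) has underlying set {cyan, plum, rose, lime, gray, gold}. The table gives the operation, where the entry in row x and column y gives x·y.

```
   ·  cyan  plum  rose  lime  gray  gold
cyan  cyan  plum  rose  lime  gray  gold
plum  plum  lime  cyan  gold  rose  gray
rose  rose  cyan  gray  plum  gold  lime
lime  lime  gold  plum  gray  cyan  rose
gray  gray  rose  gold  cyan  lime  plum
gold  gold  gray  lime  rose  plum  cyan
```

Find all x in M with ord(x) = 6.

{plum, rose}

Identity is cyan. Compute the order of each non-identity element by repeated multiplication:
  plum: plum → lime → gold → gray → rose → cyan  (order 6)
  rose: rose → gray → gold → lime → plum → cyan  (order 6)
  lime: lime → gray → cyan  (order 3)
  gray: gray → lime → cyan  (order 3)
  gold: gold → cyan  (order 2)
Elements of order 6: {plum, rose}.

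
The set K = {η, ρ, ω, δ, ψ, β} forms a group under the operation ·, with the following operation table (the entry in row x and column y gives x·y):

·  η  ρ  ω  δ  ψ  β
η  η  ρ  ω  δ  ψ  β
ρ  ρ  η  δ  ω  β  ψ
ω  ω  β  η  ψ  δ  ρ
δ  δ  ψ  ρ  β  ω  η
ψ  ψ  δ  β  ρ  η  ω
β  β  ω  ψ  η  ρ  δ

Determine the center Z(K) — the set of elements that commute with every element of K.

{η}

An element z is central iff its row equals its column in the table.
For ψ: ψ·β = ω ≠ ρ = β·ψ, so ψ ∉ Z.
Checking each element this way leaves Z(K) = {η}.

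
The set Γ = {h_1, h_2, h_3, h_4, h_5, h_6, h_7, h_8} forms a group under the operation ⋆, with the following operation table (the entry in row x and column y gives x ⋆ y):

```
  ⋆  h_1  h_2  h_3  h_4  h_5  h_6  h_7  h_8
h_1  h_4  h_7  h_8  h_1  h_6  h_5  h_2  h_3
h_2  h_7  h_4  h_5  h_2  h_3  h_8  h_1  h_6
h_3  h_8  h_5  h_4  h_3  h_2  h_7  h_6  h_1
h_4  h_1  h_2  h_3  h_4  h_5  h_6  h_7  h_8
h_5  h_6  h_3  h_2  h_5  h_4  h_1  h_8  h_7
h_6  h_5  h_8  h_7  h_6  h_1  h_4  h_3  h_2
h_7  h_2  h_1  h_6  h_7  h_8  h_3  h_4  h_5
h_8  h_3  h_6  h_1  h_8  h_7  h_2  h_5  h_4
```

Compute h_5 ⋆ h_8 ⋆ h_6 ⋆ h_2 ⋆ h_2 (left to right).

h_5 ⋆ h_8 = h_7
h_7 ⋆ h_6 = h_3
h_3 ⋆ h_2 = h_5
h_5 ⋆ h_2 = h_3

h_3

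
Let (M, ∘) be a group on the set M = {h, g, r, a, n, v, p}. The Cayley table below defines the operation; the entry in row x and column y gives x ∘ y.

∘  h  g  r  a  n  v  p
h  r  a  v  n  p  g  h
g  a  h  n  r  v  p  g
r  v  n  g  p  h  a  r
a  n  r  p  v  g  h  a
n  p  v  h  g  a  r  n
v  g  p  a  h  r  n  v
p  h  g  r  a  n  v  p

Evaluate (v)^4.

v^1 = v
v^2 = v ∘ v = n
v^3 = n ∘ v = r
v^4 = r ∘ v = a

a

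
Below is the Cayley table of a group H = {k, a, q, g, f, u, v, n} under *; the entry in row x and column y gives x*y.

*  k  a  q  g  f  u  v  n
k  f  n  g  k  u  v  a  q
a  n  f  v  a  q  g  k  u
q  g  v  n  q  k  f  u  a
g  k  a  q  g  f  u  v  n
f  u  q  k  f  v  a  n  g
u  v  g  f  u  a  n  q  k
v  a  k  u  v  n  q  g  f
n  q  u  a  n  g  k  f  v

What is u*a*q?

u*a = g
g*q = q

q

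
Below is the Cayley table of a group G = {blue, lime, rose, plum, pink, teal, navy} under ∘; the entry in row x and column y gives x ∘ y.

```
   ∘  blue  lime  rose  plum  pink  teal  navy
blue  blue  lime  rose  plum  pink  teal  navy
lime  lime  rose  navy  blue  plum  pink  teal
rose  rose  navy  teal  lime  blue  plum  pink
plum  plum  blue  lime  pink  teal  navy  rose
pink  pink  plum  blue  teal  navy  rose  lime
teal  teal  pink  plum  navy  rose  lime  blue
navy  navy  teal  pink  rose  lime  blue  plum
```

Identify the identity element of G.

The identity e satisfies e ∘ x = x for all x, so its row in the table reproduces the column headers.
Row blue reads: blue, lime, rose, plum, pink, teal, navy — exactly the header order. So blue is the identity.

blue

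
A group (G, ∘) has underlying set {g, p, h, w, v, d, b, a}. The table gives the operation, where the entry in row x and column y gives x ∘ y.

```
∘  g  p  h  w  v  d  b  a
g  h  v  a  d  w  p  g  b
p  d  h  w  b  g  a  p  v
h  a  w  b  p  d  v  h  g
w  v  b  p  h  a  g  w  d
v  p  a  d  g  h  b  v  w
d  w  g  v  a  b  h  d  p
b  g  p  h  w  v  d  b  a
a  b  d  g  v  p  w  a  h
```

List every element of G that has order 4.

Identity is b. Compute the order of each non-identity element by repeated multiplication:
  g: g → h → a → b  (order 4)
  p: p → h → w → b  (order 4)
  h: h → b  (order 2)
  w: w → h → p → b  (order 4)
  v: v → h → d → b  (order 4)
  d: d → h → v → b  (order 4)
  a: a → h → g → b  (order 4)
Elements of order 4: {a, d, g, p, v, w}.

{a, d, g, p, v, w}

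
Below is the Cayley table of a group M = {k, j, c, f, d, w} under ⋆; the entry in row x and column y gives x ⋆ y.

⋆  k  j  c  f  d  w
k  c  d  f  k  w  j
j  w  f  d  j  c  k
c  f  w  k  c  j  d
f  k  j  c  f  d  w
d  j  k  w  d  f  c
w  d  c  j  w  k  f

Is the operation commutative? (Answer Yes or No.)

No

c ⋆ j = w but j ⋆ c = d.
Since c and j do not commute, M is not abelian.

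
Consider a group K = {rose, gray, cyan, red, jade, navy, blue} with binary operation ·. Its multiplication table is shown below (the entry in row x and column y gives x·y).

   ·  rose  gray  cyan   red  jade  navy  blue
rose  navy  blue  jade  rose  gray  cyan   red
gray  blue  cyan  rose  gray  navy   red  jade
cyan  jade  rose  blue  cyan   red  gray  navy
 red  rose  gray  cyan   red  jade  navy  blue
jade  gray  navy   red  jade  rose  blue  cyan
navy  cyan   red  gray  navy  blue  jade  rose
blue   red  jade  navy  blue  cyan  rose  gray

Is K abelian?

Yes

Check whether the table is symmetric across its main diagonal.
Every entry (row x, col y) equals the entry (row y, col x), so K is abelian.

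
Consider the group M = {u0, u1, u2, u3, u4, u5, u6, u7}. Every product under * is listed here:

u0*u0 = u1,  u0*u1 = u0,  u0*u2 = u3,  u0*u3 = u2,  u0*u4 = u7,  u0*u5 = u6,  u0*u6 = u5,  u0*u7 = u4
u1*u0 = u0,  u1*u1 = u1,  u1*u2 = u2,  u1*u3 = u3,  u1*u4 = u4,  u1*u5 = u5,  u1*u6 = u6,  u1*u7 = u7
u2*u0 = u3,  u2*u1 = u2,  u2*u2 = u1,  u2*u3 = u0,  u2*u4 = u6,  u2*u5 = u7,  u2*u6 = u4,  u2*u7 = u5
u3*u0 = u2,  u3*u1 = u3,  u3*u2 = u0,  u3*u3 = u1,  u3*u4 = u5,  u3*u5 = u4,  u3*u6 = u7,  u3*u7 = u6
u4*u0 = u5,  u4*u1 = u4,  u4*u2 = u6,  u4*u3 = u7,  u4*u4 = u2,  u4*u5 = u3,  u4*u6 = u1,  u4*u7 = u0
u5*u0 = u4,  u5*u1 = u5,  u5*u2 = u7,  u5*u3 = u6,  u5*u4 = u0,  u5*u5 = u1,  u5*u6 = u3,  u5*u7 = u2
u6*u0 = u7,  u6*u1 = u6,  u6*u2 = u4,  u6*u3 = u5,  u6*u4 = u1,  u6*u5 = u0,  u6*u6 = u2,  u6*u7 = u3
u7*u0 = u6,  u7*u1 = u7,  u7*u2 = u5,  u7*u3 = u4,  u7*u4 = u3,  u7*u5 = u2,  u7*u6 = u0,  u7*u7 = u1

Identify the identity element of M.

The identity e satisfies e * x = x for all x, so its row in the table reproduces the column headers.
Row u1 reads: u0, u1, u2, u3, u4, u5, u6, u7 — exactly the header order. So u1 is the identity.
(Structurally, M here is isomorphic to the dihedral group D_4.)

u1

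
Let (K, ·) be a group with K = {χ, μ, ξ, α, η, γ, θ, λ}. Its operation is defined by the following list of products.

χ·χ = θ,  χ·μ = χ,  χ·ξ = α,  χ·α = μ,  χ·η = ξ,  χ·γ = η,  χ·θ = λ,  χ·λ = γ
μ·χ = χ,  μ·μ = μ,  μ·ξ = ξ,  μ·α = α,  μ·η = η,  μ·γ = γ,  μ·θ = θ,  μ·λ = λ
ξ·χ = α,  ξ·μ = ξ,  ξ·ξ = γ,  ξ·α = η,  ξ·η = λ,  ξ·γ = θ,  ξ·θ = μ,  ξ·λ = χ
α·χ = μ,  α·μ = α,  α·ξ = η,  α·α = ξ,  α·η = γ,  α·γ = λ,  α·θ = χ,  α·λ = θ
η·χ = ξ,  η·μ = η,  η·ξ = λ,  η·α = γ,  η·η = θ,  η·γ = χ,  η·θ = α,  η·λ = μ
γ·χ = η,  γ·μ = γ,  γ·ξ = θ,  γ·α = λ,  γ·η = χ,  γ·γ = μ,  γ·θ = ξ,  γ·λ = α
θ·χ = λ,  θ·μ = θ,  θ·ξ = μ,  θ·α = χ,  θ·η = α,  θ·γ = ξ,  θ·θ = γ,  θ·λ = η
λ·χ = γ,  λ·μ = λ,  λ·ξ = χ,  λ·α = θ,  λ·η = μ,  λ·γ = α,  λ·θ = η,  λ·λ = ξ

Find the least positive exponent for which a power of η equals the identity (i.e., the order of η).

8

The identity element is μ (its row matches the header).
η^1 = η
η^2 = η·η = θ
η^3 = θ·η = α
η^4 = α·η = γ
η^5 = γ·η = χ
η^6 = χ·η = ξ
η^7 = ξ·η = λ
η^8 = λ·η = μ
The first power of η equal to the identity is η^8, so ord(η) = 8.
(Structurally, K here is isomorphic to the cyclic group Z_8.)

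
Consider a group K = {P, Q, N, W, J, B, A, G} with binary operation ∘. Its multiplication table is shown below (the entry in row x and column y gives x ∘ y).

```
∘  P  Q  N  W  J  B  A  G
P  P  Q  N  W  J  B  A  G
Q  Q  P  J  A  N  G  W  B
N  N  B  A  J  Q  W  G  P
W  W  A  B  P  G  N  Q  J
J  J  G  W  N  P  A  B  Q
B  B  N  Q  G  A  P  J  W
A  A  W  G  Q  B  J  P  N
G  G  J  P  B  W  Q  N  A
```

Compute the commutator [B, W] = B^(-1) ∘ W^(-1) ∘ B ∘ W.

A

Identity is P; from the table B^(-1) = B and W^(-1) = W.
B ∘ W = G
G ∘ B = Q
Q ∘ W = A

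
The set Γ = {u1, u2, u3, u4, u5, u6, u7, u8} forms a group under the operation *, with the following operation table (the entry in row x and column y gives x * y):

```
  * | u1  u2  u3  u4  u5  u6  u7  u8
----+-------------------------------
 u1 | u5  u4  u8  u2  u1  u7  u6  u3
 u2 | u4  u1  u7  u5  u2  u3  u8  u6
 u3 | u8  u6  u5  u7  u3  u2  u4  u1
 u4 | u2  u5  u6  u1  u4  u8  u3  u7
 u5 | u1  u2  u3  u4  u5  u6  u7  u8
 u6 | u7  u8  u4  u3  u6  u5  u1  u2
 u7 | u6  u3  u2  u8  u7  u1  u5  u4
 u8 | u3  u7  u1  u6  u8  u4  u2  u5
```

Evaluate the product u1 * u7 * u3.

u1 * u7 = u6
u6 * u3 = u4

u4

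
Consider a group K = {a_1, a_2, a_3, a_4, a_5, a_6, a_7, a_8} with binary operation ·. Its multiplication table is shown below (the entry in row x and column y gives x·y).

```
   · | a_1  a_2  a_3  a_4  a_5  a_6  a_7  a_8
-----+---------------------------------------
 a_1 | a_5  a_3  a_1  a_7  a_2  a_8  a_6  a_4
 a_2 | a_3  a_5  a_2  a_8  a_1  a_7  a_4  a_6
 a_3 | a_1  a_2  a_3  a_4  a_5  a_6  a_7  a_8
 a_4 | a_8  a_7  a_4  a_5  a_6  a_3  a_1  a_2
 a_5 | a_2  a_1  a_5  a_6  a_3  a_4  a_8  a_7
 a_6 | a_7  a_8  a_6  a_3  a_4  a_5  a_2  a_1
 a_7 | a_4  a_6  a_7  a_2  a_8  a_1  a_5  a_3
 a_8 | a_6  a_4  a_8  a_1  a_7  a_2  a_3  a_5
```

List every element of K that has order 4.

{a_1, a_2, a_4, a_6, a_7, a_8}

Identity is a_3. Compute the order of each non-identity element by repeated multiplication:
  a_1: a_1 → a_5 → a_2 → a_3  (order 4)
  a_2: a_2 → a_5 → a_1 → a_3  (order 4)
  a_4: a_4 → a_5 → a_6 → a_3  (order 4)
  a_5: a_5 → a_3  (order 2)
  a_6: a_6 → a_5 → a_4 → a_3  (order 4)
  a_7: a_7 → a_5 → a_8 → a_3  (order 4)
  a_8: a_8 → a_5 → a_7 → a_3  (order 4)
Elements of order 4: {a_1, a_2, a_4, a_6, a_7, a_8}.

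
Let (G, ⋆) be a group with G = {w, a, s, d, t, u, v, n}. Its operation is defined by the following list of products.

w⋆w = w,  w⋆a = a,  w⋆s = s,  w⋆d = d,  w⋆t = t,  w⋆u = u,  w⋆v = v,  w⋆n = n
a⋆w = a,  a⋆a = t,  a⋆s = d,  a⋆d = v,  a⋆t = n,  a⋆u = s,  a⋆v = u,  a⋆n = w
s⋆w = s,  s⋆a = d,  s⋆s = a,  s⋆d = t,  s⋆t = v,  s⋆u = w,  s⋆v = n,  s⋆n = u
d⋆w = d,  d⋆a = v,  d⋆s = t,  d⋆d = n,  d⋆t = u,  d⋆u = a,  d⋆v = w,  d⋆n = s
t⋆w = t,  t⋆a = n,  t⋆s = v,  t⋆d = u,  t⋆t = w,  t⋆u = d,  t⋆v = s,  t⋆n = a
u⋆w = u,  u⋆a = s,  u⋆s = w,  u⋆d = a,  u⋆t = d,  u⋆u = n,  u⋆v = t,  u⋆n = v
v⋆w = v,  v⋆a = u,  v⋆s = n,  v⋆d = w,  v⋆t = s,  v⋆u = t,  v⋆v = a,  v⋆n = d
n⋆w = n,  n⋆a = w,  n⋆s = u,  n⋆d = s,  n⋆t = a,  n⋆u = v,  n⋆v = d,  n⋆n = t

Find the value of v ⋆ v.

a

Read row v, column v: v ⋆ v = a.
(Structurally, G here is isomorphic to the cyclic group Z_8.)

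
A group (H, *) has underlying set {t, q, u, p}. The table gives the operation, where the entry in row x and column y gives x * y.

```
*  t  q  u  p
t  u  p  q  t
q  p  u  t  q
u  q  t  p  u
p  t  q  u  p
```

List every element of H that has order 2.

{u}

Identity is p. Compute the order of each non-identity element by repeated multiplication:
  t: t → u → q → p  (order 4)
  q: q → u → t → p  (order 4)
  u: u → p  (order 2)
Elements of order 2: {u}.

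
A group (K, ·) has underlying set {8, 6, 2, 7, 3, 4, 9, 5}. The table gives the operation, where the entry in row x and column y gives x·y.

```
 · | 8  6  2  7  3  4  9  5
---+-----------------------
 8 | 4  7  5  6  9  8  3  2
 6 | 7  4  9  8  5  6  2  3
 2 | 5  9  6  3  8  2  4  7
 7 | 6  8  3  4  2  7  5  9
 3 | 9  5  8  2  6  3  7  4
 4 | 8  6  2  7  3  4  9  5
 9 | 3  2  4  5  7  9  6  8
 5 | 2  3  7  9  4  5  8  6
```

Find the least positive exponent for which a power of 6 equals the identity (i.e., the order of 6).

The identity element is 4 (its row matches the header).
6^1 = 6
6^2 = 6·6 = 4
The first power of 6 equal to the identity is 6^2, so ord(6) = 2.

2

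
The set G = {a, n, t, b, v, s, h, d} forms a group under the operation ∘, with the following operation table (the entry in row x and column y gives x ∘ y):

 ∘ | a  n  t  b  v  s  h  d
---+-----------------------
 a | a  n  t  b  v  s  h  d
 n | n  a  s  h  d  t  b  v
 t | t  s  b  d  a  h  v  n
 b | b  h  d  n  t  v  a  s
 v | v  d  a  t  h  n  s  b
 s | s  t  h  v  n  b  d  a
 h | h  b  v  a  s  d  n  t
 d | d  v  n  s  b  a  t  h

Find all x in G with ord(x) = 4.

{b, h}

Identity is a. Compute the order of each non-identity element by repeated multiplication:
  n: n → a  (order 2)
  t: t → b → d → n → s → h → v → a  (order 8)
  b: b → n → h → a  (order 4)
  v: v → h → s → n → d → b → t → a  (order 8)
  s: s → b → v → n → t → h → d → a  (order 8)
  h: h → n → b → a  (order 4)
  d: d → h → t → n → v → b → s → a  (order 8)
Elements of order 4: {b, h}.
(Structurally, G here is isomorphic to the cyclic group Z_8.)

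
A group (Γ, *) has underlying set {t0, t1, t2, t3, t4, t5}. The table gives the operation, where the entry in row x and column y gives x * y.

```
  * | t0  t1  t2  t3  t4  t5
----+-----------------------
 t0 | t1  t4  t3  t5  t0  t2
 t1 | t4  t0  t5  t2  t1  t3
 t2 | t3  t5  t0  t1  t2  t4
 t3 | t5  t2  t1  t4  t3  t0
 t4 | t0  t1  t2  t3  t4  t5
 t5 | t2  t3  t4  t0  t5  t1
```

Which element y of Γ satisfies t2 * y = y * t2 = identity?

t5

First locate the identity: row t4 matches the header, so t4 is the identity.
Scan row t2 for t4: t2 * t5 = t4. Hence t2^(-1) = t5.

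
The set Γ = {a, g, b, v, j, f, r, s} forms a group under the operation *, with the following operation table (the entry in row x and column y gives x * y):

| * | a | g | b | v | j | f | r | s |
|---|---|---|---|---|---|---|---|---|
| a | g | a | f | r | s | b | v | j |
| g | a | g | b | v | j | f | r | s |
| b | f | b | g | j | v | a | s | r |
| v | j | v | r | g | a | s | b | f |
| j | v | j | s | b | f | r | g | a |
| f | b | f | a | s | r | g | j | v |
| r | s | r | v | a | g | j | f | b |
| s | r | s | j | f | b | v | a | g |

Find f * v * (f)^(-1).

The identity is g. In row f, the entry g sits in column f, so f^(-1) = f.
f * v = s
s * f = v

v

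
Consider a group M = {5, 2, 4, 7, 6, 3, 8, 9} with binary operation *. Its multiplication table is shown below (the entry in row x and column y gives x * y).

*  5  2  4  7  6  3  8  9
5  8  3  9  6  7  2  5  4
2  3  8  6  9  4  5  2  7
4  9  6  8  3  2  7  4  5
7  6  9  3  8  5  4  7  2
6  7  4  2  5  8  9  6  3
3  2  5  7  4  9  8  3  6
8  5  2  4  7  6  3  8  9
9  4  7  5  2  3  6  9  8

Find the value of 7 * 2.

Read row 7, column 2: 7 * 2 = 9.

9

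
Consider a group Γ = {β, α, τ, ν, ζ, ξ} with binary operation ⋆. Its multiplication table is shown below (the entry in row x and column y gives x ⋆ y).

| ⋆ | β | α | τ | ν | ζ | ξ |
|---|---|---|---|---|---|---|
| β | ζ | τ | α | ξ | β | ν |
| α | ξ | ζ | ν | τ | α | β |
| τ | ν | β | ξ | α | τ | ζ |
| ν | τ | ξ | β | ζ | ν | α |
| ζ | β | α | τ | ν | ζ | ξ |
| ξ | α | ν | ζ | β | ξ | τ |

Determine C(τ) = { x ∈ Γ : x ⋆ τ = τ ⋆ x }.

{ζ, ξ, τ}

Compare row τ with column τ entry by entry.
ξ ⋆ τ = ζ = τ ⋆ ξ, so ξ commutes with τ.
β ⋆ τ = α but τ ⋆ β = ν, so β does not.
Collecting the elements that commute with τ: C(τ) = {ζ, ξ, τ}.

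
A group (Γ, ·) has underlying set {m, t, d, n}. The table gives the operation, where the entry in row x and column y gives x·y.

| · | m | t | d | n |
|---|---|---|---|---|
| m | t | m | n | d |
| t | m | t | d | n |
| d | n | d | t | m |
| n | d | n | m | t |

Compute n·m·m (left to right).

n

n·m = d
d·m = n
(Structurally, Γ here is isomorphic to the Klein four-group V_4.)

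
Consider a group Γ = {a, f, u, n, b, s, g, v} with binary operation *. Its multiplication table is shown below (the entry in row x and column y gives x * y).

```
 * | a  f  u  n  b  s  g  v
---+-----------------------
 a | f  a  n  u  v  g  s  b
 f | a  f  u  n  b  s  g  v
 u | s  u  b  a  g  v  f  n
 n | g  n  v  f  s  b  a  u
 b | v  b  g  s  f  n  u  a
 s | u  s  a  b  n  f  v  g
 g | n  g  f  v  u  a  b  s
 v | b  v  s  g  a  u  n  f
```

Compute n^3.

n^1 = n
n^2 = n * n = f
n^3 = f * n = n
(Structurally, Γ here is isomorphic to the dihedral group D_4.)

n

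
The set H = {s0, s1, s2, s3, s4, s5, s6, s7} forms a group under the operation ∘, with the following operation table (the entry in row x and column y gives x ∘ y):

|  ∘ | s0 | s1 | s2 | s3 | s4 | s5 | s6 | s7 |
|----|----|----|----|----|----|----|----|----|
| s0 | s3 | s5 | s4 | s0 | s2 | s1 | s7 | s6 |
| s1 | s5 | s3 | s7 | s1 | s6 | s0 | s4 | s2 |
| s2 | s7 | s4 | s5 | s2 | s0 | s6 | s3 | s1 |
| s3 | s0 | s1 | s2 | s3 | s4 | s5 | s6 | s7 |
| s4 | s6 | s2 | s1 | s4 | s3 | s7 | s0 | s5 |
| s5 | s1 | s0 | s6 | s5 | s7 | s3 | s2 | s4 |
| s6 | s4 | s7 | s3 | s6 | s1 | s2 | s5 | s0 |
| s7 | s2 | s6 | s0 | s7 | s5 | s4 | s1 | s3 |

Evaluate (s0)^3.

s0

s0^1 = s0
s0^2 = s0 ∘ s0 = s3
s0^3 = s3 ∘ s0 = s0
(Structurally, H here is isomorphic to the dihedral group D_4.)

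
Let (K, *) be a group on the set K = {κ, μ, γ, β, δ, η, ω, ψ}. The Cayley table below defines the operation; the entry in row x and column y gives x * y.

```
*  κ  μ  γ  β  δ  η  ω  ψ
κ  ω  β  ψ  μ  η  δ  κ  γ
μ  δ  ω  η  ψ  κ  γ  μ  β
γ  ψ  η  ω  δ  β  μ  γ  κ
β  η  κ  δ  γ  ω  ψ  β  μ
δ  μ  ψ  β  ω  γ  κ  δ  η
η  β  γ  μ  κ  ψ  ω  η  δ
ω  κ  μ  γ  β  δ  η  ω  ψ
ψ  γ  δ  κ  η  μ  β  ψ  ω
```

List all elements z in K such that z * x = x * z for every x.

An element z is central iff its row equals its column in the table.
For η: η * β = κ ≠ ψ = β * η, so η ∉ Z.
Checking each element this way leaves Z(K) = {γ, ω}.

{γ, ω}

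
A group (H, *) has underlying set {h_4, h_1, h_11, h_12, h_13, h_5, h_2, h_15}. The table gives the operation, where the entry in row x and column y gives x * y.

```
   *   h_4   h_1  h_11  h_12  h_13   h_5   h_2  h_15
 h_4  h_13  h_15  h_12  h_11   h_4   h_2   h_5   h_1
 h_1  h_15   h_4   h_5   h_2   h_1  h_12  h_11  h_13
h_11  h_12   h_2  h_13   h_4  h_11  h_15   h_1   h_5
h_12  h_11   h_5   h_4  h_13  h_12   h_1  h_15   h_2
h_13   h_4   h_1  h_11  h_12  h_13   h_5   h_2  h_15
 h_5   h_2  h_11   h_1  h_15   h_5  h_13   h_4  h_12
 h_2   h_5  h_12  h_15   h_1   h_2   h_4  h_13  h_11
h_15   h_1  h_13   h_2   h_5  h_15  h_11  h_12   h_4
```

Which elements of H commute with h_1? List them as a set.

{h_1, h_13, h_15, h_4}

Compare row h_1 with column h_1 entry by entry.
h_4 * h_1 = h_15 = h_1 * h_4, so h_4 commutes with h_1.
h_11 * h_1 = h_2 but h_1 * h_11 = h_5, so h_11 does not.
Collecting the elements that commute with h_1: C(h_1) = {h_1, h_13, h_15, h_4}.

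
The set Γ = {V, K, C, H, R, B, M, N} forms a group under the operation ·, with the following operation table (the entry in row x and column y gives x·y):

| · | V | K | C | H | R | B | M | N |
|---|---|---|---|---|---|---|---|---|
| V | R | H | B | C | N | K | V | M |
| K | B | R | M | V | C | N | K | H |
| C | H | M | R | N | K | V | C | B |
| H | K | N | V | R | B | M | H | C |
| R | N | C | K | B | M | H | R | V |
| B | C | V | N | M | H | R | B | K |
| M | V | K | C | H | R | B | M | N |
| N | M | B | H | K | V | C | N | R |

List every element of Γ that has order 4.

Identity is M. Compute the order of each non-identity element by repeated multiplication:
  V: V → R → N → M  (order 4)
  K: K → R → C → M  (order 4)
  C: C → R → K → M  (order 4)
  H: H → R → B → M  (order 4)
  R: R → M  (order 2)
  B: B → R → H → M  (order 4)
  N: N → R → V → M  (order 4)
Elements of order 4: {B, C, H, K, N, V}.

{B, C, H, K, N, V}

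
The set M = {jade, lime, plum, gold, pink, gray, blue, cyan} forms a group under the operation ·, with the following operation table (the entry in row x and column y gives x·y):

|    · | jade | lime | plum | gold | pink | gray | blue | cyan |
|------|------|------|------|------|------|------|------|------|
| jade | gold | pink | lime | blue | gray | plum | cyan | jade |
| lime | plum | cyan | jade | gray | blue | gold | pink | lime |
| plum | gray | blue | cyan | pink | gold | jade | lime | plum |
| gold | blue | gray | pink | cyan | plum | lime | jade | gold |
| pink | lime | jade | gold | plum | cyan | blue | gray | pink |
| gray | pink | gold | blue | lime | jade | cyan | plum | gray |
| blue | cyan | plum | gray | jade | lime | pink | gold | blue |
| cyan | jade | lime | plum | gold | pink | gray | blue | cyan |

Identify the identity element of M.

cyan

The identity e satisfies e·x = x for all x, so its row in the table reproduces the column headers.
Row cyan reads: jade, lime, plum, gold, pink, gray, blue, cyan — exactly the header order. So cyan is the identity.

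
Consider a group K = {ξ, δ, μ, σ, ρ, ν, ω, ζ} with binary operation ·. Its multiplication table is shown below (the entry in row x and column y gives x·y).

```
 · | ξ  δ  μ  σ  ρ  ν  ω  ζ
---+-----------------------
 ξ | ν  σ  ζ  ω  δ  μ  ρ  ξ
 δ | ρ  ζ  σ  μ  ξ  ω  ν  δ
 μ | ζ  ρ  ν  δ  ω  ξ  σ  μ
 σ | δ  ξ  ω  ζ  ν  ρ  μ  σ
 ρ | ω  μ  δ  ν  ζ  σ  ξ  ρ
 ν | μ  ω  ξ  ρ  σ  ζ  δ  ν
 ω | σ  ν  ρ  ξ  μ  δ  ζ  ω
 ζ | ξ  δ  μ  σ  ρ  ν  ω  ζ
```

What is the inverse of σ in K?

First locate the identity: row ζ matches the header, so ζ is the identity.
Scan row σ for ζ: σ·σ = ζ. Hence σ^(-1) = σ.

σ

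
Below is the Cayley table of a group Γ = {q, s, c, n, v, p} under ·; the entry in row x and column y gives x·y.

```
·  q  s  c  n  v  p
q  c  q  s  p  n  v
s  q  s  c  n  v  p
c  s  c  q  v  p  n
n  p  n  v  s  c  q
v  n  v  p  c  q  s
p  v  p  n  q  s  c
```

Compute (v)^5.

v^1 = v
v^2 = v·v = q
v^3 = q·v = n
v^4 = n·v = c
v^5 = c·v = p

p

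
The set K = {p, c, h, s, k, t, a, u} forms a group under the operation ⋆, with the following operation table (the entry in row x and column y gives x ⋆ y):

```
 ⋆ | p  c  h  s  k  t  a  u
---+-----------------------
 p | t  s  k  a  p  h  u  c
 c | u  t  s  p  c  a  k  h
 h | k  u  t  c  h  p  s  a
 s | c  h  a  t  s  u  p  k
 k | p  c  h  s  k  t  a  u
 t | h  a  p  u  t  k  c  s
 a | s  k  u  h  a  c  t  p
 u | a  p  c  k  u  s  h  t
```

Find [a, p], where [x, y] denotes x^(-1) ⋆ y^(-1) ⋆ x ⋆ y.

t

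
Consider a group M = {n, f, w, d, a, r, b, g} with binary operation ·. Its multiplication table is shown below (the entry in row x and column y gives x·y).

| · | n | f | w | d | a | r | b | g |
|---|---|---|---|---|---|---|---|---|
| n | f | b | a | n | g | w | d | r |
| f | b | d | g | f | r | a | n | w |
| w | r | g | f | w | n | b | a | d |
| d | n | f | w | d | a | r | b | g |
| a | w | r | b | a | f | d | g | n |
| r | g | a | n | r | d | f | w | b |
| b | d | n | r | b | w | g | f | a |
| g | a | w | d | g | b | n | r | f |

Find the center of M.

{d, f}

An element z is central iff its row equals its column in the table.
For g: g·b = r ≠ a = b·g, so g ∉ Z.
Checking each element this way leaves Z(M) = {d, f}.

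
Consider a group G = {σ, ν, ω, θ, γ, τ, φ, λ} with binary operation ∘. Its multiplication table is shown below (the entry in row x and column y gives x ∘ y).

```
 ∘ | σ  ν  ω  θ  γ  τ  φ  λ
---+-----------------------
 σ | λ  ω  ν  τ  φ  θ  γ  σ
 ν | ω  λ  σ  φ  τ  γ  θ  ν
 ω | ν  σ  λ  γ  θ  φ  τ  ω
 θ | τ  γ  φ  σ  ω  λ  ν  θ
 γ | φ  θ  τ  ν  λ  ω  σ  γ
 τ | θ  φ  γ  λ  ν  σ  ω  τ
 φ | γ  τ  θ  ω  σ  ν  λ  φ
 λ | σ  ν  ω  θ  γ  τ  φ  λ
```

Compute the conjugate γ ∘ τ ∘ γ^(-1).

The identity is λ. In row γ, the entry λ sits in column γ, so γ^(-1) = γ.
γ ∘ τ = ω
ω ∘ γ = θ

θ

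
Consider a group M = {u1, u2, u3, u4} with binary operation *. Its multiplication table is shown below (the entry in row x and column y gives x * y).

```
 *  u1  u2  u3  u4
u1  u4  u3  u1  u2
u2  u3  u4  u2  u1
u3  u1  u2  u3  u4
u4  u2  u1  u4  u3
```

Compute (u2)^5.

u2

u2^1 = u2
u2^2 = u2 * u2 = u4
u2^3 = u4 * u2 = u1
u2^4 = u1 * u2 = u3
u2^5 = u3 * u2 = u2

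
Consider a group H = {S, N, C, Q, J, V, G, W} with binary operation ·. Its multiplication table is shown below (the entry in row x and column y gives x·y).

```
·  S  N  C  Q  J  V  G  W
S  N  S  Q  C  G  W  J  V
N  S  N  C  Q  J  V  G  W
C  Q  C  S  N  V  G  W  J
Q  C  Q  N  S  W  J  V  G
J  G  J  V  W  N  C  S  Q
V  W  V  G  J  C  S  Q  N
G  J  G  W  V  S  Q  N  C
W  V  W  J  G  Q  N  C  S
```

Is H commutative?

Check whether the table is symmetric across its main diagonal.
Every entry (row x, col y) equals the entry (row y, col x), so H is abelian.

Yes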